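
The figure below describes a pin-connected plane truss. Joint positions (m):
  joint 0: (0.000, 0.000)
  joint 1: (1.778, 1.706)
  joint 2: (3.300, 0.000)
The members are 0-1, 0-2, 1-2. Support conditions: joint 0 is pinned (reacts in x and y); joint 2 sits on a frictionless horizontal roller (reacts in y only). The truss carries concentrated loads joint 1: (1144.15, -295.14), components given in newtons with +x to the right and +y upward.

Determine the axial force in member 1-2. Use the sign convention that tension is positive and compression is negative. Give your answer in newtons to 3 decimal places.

-1005.772

N=3 nodes, M=3 members, R=3 reactions → 2N=6, M+R=6
member 0 (0-1): L=2.4641, (cx,cy)=(0.7216,0.6923)
member 1 (0-2): L=3.3000, (cx,cy)=(1.0000,0.0000)
member 2 (1-2): L=2.2862, (cx,cy)=(0.6657,-0.7462)
solve A·x = −loads:
  F[0-1] = +657.7185 N (tension)
  F[0-2] = +669.5629 N (tension)
  F[1-2] = -1005.7723 N (compression)
  Rx@0 = -1144.1500 N
  Ry@0 = -455.3687 N
  Ry@2 = +750.5087 N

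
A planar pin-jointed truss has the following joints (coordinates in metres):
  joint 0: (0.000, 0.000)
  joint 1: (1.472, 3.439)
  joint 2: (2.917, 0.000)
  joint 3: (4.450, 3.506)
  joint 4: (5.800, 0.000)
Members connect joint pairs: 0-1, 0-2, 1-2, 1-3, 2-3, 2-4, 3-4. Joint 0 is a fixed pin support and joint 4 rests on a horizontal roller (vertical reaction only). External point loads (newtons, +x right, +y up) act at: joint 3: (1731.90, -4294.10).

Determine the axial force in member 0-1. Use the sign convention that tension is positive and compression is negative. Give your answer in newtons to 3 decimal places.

N=5 nodes, M=7 members, R=3 reactions → 2N=10, M+R=10
member 0 (0-1): L=3.7408, (cx,cy)=(0.3935,0.9193)
member 1 (0-2): L=2.9170, (cx,cy)=(1.0000,0.0000)
member 2 (1-2): L=3.7302, (cx,cy)=(0.3874,-0.9219)
member 3 (1-3): L=2.9788, (cx,cy)=(0.9997,0.0225)
member 4 (2-3): L=3.8265, (cx,cy)=(0.4006,0.9162)
member 5 (2-4): L=2.8830, (cx,cy)=(1.0000,0.0000)
member 6 (3-4): L=3.7569, (cx,cy)=(0.3593,-0.9332)
solve A·x = −loads:
  F[0-1] = +51.5758 N (tension)
  F[0-2] = +1711.6049 N (tension)
  F[1-2] = -50.4582 N (compression)
  F[1-3] = +39.8513 N (tension)
  F[2-3] = +50.7711 N (tension)
  F[2-4] = +1671.7185 N (tension)
  F[3-4] = -4652.2462 N (compression)
  Rx@0 = -1731.9000 N
  Ry@0 = -47.4149 N
  Ry@4 = +4341.5149 N

51.576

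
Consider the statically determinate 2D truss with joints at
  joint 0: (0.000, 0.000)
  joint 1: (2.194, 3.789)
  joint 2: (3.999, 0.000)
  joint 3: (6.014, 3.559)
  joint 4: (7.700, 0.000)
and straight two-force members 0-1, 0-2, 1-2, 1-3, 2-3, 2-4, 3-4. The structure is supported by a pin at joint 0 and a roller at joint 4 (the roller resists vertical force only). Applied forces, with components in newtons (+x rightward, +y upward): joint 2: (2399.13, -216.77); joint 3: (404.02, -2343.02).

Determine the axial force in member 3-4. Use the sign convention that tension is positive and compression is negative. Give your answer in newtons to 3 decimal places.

-2356.156

N=5 nodes, M=7 members, R=3 reactions → 2N=10, M+R=10
member 0 (0-1): L=4.3784, (cx,cy)=(0.5011,0.8654)
member 1 (0-2): L=3.9990, (cx,cy)=(1.0000,0.0000)
member 2 (1-2): L=4.1970, (cx,cy)=(0.4301,-0.9028)
member 3 (1-3): L=3.8269, (cx,cy)=(0.9982,-0.0601)
member 4 (2-3): L=4.0898, (cx,cy)=(0.4927,0.8702)
member 5 (2-4): L=3.7010, (cx,cy)=(1.0000,0.0000)
member 6 (3-4): L=3.9382, (cx,cy)=(0.4281,-0.9037)
solve A·x = −loads:
  F[0-1] = -497.4397 N (compression)
  F[0-2] = +3052.4167 N (tension)
  F[1-2] = +508.0254 N (tension)
  F[1-3] = -468.6014 N (compression)
  F[2-3] = -277.9481 N (compression)
  F[2-4] = +1008.7153 N (tension)
  F[3-4] = -2356.1560 N (compression)
  Rx@0 = -2803.1500 N
  Ry@0 = +430.4793 N
  Ry@4 = +2129.3107 N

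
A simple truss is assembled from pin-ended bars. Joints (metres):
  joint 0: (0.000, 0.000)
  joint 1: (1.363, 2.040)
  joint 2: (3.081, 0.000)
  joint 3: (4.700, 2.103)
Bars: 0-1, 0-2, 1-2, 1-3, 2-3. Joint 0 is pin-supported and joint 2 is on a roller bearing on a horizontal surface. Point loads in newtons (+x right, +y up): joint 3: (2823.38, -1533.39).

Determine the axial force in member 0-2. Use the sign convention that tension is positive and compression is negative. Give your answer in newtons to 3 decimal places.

997.414

N=4 nodes, M=5 members, R=3 reactions → 2N=8, M+R=8
member 0 (0-1): L=2.4534, (cx,cy)=(0.5555,0.8315)
member 1 (0-2): L=3.0810, (cx,cy)=(1.0000,0.0000)
member 2 (1-2): L=2.6670, (cx,cy)=(0.6442,-0.7649)
member 3 (1-3): L=3.3376, (cx,cy)=(0.9998,0.0189)
member 4 (2-3): L=2.6540, (cx,cy)=(0.6100,0.7924)
solve A·x = −loads:
  F[0-1] = +3286.7921 N (tension)
  F[0-2] = +997.4143 N (tension)
  F[1-2] = -3472.6682 N (compression)
  F[1-3] = +4063.6396 N (tension)
  F[2-3] = -2031.9581 N (compression)
  Rx@0 = -2823.3800 N
  Ry@0 = -2732.9200 N
  Ry@2 = +4266.3100 N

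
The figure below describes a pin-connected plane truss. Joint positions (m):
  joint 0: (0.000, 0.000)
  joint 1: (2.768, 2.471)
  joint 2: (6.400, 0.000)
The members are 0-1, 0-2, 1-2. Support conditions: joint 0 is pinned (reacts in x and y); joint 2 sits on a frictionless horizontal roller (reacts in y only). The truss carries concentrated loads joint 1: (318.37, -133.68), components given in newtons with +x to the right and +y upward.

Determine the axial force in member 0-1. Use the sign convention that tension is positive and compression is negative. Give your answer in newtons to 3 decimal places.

70.662

N=3 nodes, M=3 members, R=3 reactions → 2N=6, M+R=6
member 0 (0-1): L=3.7105, (cx,cy)=(0.7460,0.6660)
member 1 (0-2): L=6.4000, (cx,cy)=(1.0000,0.0000)
member 2 (1-2): L=4.3929, (cx,cy)=(0.8268,-0.5625)
solve A·x = −loads:
  F[0-1] = +70.6617 N (tension)
  F[0-2] = +265.6567 N (tension)
  F[1-2] = -321.3090 N (compression)
  Rx@0 = -318.3700 N
  Ry@0 = -47.0573 N
  Ry@2 = +180.7373 N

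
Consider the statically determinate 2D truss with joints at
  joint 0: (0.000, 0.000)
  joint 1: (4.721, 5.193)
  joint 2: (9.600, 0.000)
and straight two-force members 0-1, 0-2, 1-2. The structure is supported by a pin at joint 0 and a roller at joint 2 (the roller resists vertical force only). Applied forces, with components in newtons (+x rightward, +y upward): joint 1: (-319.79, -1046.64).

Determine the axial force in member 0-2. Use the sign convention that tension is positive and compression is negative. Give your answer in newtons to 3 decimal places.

321.058

N=3 nodes, M=3 members, R=3 reactions → 2N=6, M+R=6
member 0 (0-1): L=7.0182, (cx,cy)=(0.6727,0.7399)
member 1 (0-2): L=9.6000, (cx,cy)=(1.0000,0.0000)
member 2 (1-2): L=7.1254, (cx,cy)=(0.6847,-0.7288)
solve A·x = −loads:
  F[0-1] = -952.6792 N (compression)
  F[0-2] = +321.0581 N (tension)
  F[1-2] = -468.8830 N (compression)
  Rx@0 = +319.7900 N
  Ry@0 = +704.9194 N
  Ry@2 = +341.7206 N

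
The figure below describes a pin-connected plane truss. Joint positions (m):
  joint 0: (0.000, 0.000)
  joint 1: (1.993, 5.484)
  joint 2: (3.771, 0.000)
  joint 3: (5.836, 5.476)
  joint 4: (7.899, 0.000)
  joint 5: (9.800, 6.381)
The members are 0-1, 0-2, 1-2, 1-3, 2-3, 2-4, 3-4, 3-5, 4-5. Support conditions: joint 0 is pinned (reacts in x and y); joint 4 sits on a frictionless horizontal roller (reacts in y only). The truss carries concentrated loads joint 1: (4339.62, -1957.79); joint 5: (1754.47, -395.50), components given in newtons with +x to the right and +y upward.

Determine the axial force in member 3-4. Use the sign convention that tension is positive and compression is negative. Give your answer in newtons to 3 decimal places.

-4873.563

N=6 nodes, M=9 members, R=3 reactions → 2N=12, M+R=12
member 0 (0-1): L=5.8349, (cx,cy)=(0.3416,0.9399)
member 1 (0-2): L=3.7710, (cx,cy)=(1.0000,0.0000)
member 2 (1-2): L=5.7650, (cx,cy)=(0.3084,-0.9513)
member 3 (1-3): L=3.8430, (cx,cy)=(1.0000,-0.0021)
member 4 (2-3): L=5.8524, (cx,cy)=(0.3528,0.9357)
member 5 (2-4): L=4.1280, (cx,cy)=(1.0000,0.0000)
member 6 (3-4): L=5.8517, (cx,cy)=(0.3525,-0.9358)
member 7 (3-5): L=4.0660, (cx,cy)=(0.9749,0.2226)
member 8 (4-5): L=6.6582, (cx,cy)=(0.2855,0.9584)
solve A·x = −loads:
  F[0-1] = +3257.4186 N (tension)
  F[0-2] = +4981.4725 N (tension)
  F[1-2] = -5273.0133 N (compression)
  F[1-3] = -1600.7487 N (compression)
  F[2-3] = +5360.7663 N (tension)
  F[2-4] = +1463.6925 N (tension)
  F[3-4] = -4873.5635 N (compression)
  F[3-5] = +2060.6254 N (tension)
  F[4-5] = -891.2481 N (compression)
  Rx@0 = -6094.0900 N
  Ry@0 = -3061.5125 N
  Ry@4 = +5414.8025 N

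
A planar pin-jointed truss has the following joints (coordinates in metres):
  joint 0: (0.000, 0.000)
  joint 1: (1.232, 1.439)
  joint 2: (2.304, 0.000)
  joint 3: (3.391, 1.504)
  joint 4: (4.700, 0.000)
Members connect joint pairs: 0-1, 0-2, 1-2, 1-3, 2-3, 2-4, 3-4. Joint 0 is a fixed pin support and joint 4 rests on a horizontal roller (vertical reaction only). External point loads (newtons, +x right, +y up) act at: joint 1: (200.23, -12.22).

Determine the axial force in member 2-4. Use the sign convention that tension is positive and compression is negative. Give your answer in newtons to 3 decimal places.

56.144

N=5 nodes, M=7 members, R=3 reactions → 2N=10, M+R=10
member 0 (0-1): L=1.8943, (cx,cy)=(0.6504,0.7596)
member 1 (0-2): L=2.3040, (cx,cy)=(1.0000,0.0000)
member 2 (1-2): L=1.7944, (cx,cy)=(0.5974,-0.8019)
member 3 (1-3): L=2.1600, (cx,cy)=(0.9995,0.0301)
member 4 (2-3): L=1.8557, (cx,cy)=(0.5858,0.8105)
member 5 (2-4): L=2.3960, (cx,cy)=(1.0000,0.0000)
member 6 (3-4): L=1.9939, (cx,cy)=(0.6565,-0.7543)
solve A·x = −loads:
  F[0-1] = +68.8331 N (tension)
  F[0-2] = +155.4639 N (tension)
  F[1-2] = -84.3839 N (compression)
  F[1-3] = -105.0996 N (compression)
  F[2-3] = +83.4942 N (tension)
  F[2-4] = +56.1440 N (tension)
  F[3-4] = -85.5183 N (compression)
  Rx@0 = -200.2300 N
  Ry@0 = -52.2877 N
  Ry@4 = +64.5077 N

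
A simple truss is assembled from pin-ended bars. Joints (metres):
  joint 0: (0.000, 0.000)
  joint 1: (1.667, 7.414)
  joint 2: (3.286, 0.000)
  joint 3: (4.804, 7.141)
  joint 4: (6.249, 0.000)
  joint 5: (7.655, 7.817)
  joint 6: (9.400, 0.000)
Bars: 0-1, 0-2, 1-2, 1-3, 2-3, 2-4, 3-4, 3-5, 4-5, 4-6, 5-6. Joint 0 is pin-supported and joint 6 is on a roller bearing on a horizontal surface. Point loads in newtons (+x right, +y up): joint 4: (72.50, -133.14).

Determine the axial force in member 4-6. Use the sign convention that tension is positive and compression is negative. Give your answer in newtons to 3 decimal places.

19.758

N=7 nodes, M=11 members, R=3 reactions → 2N=14, M+R=14
member 0 (0-1): L=7.5991, (cx,cy)=(0.2194,0.9756)
member 1 (0-2): L=3.2860, (cx,cy)=(1.0000,0.0000)
member 2 (1-2): L=7.5887, (cx,cy)=(0.2133,-0.9770)
member 3 (1-3): L=3.1489, (cx,cy)=(0.9962,-0.0867)
member 4 (2-3): L=7.3006, (cx,cy)=(0.2079,0.9781)
member 5 (2-4): L=2.9630, (cx,cy)=(1.0000,0.0000)
member 6 (3-4): L=7.2857, (cx,cy)=(0.1983,-0.9801)
member 7 (3-5): L=2.9300, (cx,cy)=(0.9730,0.2307)
member 8 (4-5): L=7.9424, (cx,cy)=(0.1770,0.9842)
member 9 (4-6): L=3.1510, (cx,cy)=(1.0000,0.0000)
member 10 (5-6): L=8.0094, (cx,cy)=(0.2179,-0.9760)
solve A·x = −loads:
  F[0-1] = -45.7445 N (compression)
  F[0-2] = +82.5349 N (tension)
  F[1-2] = +47.4781 N (tension)
  F[1-3] = -20.2402 N (compression)
  F[2-3] = -47.4215 N (compression)
  F[2-4] = +102.5243 N (tension)
  F[3-4] = +36.5193 N (tension)
  F[3-5] = -38.3006 N (compression)
  F[4-5] = +98.9083 N (tension)
  F[4-6] = +19.7582 N (tension)
  F[5-6] = -90.6883 N (compression)
  Rx@0 = -72.5000 N
  Ry@0 = +44.6302 N
  Ry@6 = +88.5098 N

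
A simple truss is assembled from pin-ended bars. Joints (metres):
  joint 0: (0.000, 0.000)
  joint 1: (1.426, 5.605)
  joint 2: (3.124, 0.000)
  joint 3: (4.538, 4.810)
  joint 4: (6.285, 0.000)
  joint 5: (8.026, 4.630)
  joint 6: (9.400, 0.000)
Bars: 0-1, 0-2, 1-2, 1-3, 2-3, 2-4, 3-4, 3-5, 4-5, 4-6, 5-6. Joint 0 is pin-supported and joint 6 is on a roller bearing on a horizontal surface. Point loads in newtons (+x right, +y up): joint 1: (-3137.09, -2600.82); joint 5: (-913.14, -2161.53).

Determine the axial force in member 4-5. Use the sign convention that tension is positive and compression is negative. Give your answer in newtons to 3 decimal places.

-2397.501

N=7 nodes, M=11 members, R=3 reactions → 2N=14, M+R=14
member 0 (0-1): L=5.7836, (cx,cy)=(0.2466,0.9691)
member 1 (0-2): L=3.1240, (cx,cy)=(1.0000,0.0000)
member 2 (1-2): L=5.8566, (cx,cy)=(0.2899,-0.9570)
member 3 (1-3): L=3.2119, (cx,cy)=(0.9689,-0.2475)
member 4 (2-3): L=5.0135, (cx,cy)=(0.2820,0.9594)
member 5 (2-4): L=3.1610, (cx,cy)=(1.0000,0.0000)
member 6 (3-4): L=5.1174, (cx,cy)=(0.3414,-0.9399)
member 7 (3-5): L=3.4926, (cx,cy)=(0.9987,-0.0515)
member 8 (4-5): L=4.9465, (cx,cy)=(0.3520,0.9360)
member 9 (4-6): L=3.1150, (cx,cy)=(1.0000,0.0000)
member 10 (5-6): L=4.8296, (cx,cy)=(0.2845,-0.9587)
solve A·x = −loads:
  F[0-1] = -4996.8308 N (compression)
  F[0-2] = -2818.2055 N (compression)
  F[1-2] = +1987.6670 N (tension)
  F[1-3] = +1371.4517 N (tension)
  F[2-3] = -1982.7854 N (compression)
  F[2-4] = -1682.6998 N (compression)
  F[3-4] = +2387.5242 N (tension)
  F[3-5] = -45.5590 N (compression)
  F[4-5] = -2397.5014 N (compression)
  F[4-6] = -23.8045 N (compression)
  F[5-6] = +83.6723 N (tension)
  Rx@0 = +4050.2300 N
  Ry@0 = +4842.5647 N
  Ry@6 = -80.2147 N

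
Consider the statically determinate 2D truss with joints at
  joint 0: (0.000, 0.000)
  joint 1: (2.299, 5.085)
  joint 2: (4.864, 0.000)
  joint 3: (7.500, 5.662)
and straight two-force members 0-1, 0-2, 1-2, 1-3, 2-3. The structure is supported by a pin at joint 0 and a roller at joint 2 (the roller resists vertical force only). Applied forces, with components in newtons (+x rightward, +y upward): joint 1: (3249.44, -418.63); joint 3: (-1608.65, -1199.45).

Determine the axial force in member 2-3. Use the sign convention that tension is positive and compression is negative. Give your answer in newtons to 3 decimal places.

-1187.547

N=4 nodes, M=5 members, R=3 reactions → 2N=8, M+R=8
member 0 (0-1): L=5.5806, (cx,cy)=(0.4120,0.9112)
member 1 (0-2): L=4.8640, (cx,cy)=(1.0000,0.0000)
member 2 (1-2): L=5.6953, (cx,cy)=(0.4504,-0.8928)
member 3 (1-3): L=5.2329, (cx,cy)=(0.9939,0.1103)
member 4 (2-3): L=6.2455, (cx,cy)=(0.4221,0.9066)
solve A·x = −loads:
  F[0-1] = +2144.1863 N (tension)
  F[0-2] = +757.4582 N (tension)
  F[1-2] = -2794.7515 N (compression)
  F[1-3] = -1114.2265 N (compression)
  F[2-3] = -1187.5470 N (compression)
  Rx@0 = -1640.7900 N
  Ry@0 = -1953.7809 N
  Ry@2 = +3571.8609 N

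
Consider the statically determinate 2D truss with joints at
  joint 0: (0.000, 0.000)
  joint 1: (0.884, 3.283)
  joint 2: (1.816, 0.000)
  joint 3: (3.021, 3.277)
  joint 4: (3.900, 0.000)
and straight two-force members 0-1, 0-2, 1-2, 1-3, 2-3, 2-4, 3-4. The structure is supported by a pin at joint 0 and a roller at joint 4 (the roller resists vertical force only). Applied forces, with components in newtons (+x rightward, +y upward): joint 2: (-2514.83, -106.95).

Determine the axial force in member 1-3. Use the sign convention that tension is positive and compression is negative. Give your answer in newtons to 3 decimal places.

-31.638

N=5 nodes, M=7 members, R=3 reactions → 2N=10, M+R=10
member 0 (0-1): L=3.3999, (cx,cy)=(0.2600,0.9656)
member 1 (0-2): L=1.8160, (cx,cy)=(1.0000,0.0000)
member 2 (1-2): L=3.4127, (cx,cy)=(0.2731,-0.9620)
member 3 (1-3): L=2.1370, (cx,cy)=(1.0000,-0.0028)
member 4 (2-3): L=3.4915, (cx,cy)=(0.3451,0.9386)
member 5 (2-4): L=2.0840, (cx,cy)=(1.0000,0.0000)
member 6 (3-4): L=3.3928, (cx,cy)=(0.2591,-0.9659)
solve A·x = −loads:
  F[0-1] = -59.1852 N (compression)
  F[0-2] = -2499.4415 N (compression)
  F[1-2] = +59.5003 N (tension)
  F[1-3] = -31.6378 N (compression)
  F[2-3] = +52.9658 N (tension)
  F[2-4] = +13.3581 N (tension)
  F[3-4] = -51.5607 N (compression)
  Rx@0 = +2514.8300 N
  Ry@0 = +57.1497 N
  Ry@4 = +49.8003 N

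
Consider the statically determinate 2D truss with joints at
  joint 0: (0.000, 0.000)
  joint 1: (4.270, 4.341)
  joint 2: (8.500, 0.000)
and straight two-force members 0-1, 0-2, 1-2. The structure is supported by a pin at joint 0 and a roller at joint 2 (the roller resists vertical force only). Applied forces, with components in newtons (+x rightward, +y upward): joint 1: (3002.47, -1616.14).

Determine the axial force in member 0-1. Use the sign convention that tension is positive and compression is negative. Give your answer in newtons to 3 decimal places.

N=3 nodes, M=3 members, R=3 reactions → 2N=6, M+R=6
member 0 (0-1): L=6.0891, (cx,cy)=(0.7013,0.7129)
member 1 (0-2): L=8.5000, (cx,cy)=(1.0000,0.0000)
member 2 (1-2): L=6.0611, (cx,cy)=(0.6979,-0.7162)
solve A·x = −loads:
  F[0-1] = +1022.7222 N (tension)
  F[0-2] = +2285.2833 N (tension)
  F[1-2] = -3274.5574 N (compression)
  Rx@0 = -3002.4700 N
  Ry@0 = -729.1118 N
  Ry@2 = +2345.2518 N

1022.722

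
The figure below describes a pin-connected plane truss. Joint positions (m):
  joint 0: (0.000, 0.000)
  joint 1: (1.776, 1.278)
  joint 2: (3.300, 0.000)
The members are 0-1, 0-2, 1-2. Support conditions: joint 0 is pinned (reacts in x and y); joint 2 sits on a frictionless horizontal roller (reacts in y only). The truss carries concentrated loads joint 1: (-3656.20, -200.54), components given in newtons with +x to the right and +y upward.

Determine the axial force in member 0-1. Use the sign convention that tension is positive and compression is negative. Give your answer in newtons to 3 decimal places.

-2582.761

N=3 nodes, M=3 members, R=3 reactions → 2N=6, M+R=6
member 0 (0-1): L=2.1880, (cx,cy)=(0.8117,0.5841)
member 1 (0-2): L=3.3000, (cx,cy)=(1.0000,0.0000)
member 2 (1-2): L=1.9889, (cx,cy)=(0.7662,-0.6426)
solve A·x = −loads:
  F[0-1] = -2582.7608 N (compression)
  F[0-2] = -1559.7980 N (compression)
  F[1-2] = +2035.6534 N (tension)
  Rx@0 = +3656.2000 N
  Ry@0 = +1508.5596 N
  Ry@2 = -1308.0196 N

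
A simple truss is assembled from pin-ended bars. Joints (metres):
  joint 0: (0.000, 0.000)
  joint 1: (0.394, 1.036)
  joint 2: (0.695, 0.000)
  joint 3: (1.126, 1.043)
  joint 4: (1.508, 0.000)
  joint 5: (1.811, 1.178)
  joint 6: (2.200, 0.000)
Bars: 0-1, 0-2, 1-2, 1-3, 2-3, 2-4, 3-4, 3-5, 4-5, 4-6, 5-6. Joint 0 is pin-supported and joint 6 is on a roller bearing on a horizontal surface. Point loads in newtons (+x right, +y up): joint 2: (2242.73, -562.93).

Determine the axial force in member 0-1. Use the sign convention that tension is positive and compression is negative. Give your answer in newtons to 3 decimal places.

-412.004

N=7 nodes, M=11 members, R=3 reactions → 2N=14, M+R=14
member 0 (0-1): L=1.1084, (cx,cy)=(0.3555,0.9347)
member 1 (0-2): L=0.6950, (cx,cy)=(1.0000,0.0000)
member 2 (1-2): L=1.0788, (cx,cy)=(0.2790,-0.9603)
member 3 (1-3): L=0.7320, (cx,cy)=(1.0000,0.0096)
member 4 (2-3): L=1.1285, (cx,cy)=(0.3819,0.9242)
member 5 (2-4): L=0.8130, (cx,cy)=(1.0000,0.0000)
member 6 (3-4): L=1.1108, (cx,cy)=(0.3439,-0.9390)
member 7 (3-5): L=0.6982, (cx,cy)=(0.9811,0.1934)
member 8 (4-5): L=1.2163, (cx,cy)=(0.2491,0.9685)
member 9 (4-6): L=0.6920, (cx,cy)=(1.0000,0.0000)
member 10 (5-6): L=1.2406, (cx,cy)=(0.3136,-0.9496)
solve A·x = −loads:
  F[0-1] = -412.0042 N (compression)
  F[0-2] = +2389.1852 N (tension)
  F[1-2] = +398.4542 N (tension)
  F[1-3] = -257.6370 N (compression)
  F[2-3] = +195.0858 N (tension)
  F[2-4] = +183.1203 N (tension)
  F[3-4] = -212.4834 N (compression)
  F[3-5] = -112.1617 N (compression)
  F[4-5] = +206.0169 N (tension)
  F[4-6] = +58.7247 N (tension)
  F[5-6] = -187.2799 N (compression)
  Rx@0 = -2242.7300 N
  Ry@0 = +385.0953 N
  Ry@6 = +177.8347 N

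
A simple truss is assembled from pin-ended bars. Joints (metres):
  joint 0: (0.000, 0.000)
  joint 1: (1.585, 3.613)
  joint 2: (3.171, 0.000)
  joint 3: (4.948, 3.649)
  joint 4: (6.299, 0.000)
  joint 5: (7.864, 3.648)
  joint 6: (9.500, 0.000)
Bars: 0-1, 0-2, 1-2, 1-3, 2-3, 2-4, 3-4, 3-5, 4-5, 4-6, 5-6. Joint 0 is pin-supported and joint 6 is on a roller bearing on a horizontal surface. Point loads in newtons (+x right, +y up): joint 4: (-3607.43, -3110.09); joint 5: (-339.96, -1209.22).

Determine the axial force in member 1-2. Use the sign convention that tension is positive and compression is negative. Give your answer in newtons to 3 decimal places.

N=7 nodes, M=11 members, R=3 reactions → 2N=14, M+R=14
member 0 (0-1): L=3.9454, (cx,cy)=(0.4017,0.9158)
member 1 (0-2): L=3.1710, (cx,cy)=(1.0000,0.0000)
member 2 (1-2): L=3.9458, (cx,cy)=(0.4019,-0.9157)
member 3 (1-3): L=3.3632, (cx,cy)=(0.9999,0.0107)
member 4 (2-3): L=4.0587, (cx,cy)=(0.4378,0.8991)
member 5 (2-4): L=3.1280, (cx,cy)=(1.0000,0.0000)
member 6 (3-4): L=3.8911, (cx,cy)=(0.3472,-0.9378)
member 7 (3-5): L=2.9160, (cx,cy)=(1.0000,-0.0003)
member 8 (4-5): L=3.9695, (cx,cy)=(0.3943,0.9190)
member 9 (4-6): L=3.2010, (cx,cy)=(1.0000,0.0000)
member 10 (5-6): L=3.9980, (cx,cy)=(0.4092,-0.9124)
solve A·x = −loads:
  F[0-1] = -1514.2925 N (compression)
  F[0-2] = -3339.0441 N (compression)
  F[1-2] = +1500.2848 N (tension)
  F[1-3] = -1211.4527 N (compression)
  F[2-3] = -1527.9903 N (compression)
  F[2-4] = -2067.0121 N (compression)
  F[3-4] = +1479.5894 N (tension)
  F[3-5] = -2394.0997 N (compression)
  F[4-5] = +1874.3680 N (tension)
  F[4-6] = +1315.1630 N (tension)
  F[5-6] = -3213.9894 N (compression)
  Rx@0 = +3947.3900 N
  Ry@0 = +1386.7217 N
  Ry@6 = +2932.5883 N

1500.285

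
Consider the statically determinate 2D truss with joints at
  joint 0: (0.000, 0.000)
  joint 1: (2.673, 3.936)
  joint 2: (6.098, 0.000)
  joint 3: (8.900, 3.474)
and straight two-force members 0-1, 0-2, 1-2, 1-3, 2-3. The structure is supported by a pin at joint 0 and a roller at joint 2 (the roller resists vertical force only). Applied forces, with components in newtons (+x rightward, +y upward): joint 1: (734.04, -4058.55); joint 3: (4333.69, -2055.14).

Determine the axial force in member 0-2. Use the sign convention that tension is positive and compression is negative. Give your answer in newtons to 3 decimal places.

3976.068

N=4 nodes, M=5 members, R=3 reactions → 2N=8, M+R=8
member 0 (0-1): L=4.7578, (cx,cy)=(0.5618,0.8273)
member 1 (0-2): L=6.0980, (cx,cy)=(1.0000,0.0000)
member 2 (1-2): L=5.2175, (cx,cy)=(0.6564,-0.7544)
member 3 (1-3): L=6.2441, (cx,cy)=(0.9973,-0.0740)
member 4 (2-3): L=4.4632, (cx,cy)=(0.6278,0.7784)
solve A·x = −loads:
  F[0-1] = +1943.1177 N (tension)
  F[0-2] = +3976.0675 N (tension)
  F[1-2] = -8066.8251 N (compression)
  F[1-3] = +5668.5438 N (tension)
  F[2-3] = -2101.4748 N (compression)
  Rx@0 = -5067.7300 N
  Ry@0 = -1607.4761 N
  Ry@2 = +7721.1661 N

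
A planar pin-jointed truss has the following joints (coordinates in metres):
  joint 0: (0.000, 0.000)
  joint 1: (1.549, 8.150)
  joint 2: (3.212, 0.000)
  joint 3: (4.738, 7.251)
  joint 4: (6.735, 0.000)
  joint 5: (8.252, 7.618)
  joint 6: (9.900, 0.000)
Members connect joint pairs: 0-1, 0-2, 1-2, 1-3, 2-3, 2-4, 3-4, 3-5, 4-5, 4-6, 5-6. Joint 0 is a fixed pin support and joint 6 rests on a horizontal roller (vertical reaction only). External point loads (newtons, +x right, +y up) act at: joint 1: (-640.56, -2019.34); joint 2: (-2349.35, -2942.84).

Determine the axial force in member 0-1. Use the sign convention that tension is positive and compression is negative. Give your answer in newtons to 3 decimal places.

N=7 nodes, M=11 members, R=3 reactions → 2N=14, M+R=14
member 0 (0-1): L=8.2959, (cx,cy)=(0.1867,0.9824)
member 1 (0-2): L=3.2120, (cx,cy)=(1.0000,0.0000)
member 2 (1-2): L=8.3179, (cx,cy)=(0.1999,-0.9798)
member 3 (1-3): L=3.3133, (cx,cy)=(0.9625,-0.2713)
member 4 (2-3): L=7.4098, (cx,cy)=(0.2059,0.9786)
member 5 (2-4): L=3.5230, (cx,cy)=(1.0000,0.0000)
member 6 (3-4): L=7.5210, (cx,cy)=(0.2655,-0.9641)
member 7 (3-5): L=3.5331, (cx,cy)=(0.9946,0.1039)
member 8 (4-5): L=7.7676, (cx,cy)=(0.1953,0.9807)
member 9 (4-6): L=3.1650, (cx,cy)=(1.0000,0.0000)
member 10 (5-6): L=7.7942, (cx,cy)=(0.2114,-0.9774)
solve A·x = −loads:
  F[0-1] = -4294.2882 N (compression)
  F[0-2] = -2188.0856 N (compression)
  F[1-2] = +2430.9821 N (tension)
  F[1-3] = -672.5180 N (compression)
  F[2-3] = +573.2263 N (tension)
  F[2-4] = +529.2376 N (tension)
  F[3-4] = -805.2616 N (compression)
  F[3-5] = -317.1367 N (compression)
  F[4-5] = +791.5993 N (tension)
  F[4-6] = +160.8225 N (tension)
  F[5-6] = -760.6102 N (compression)
  Rx@0 = +2989.9100 N
  Ry@0 = +4218.7663 N
  Ry@6 = +743.4137 N

-4294.288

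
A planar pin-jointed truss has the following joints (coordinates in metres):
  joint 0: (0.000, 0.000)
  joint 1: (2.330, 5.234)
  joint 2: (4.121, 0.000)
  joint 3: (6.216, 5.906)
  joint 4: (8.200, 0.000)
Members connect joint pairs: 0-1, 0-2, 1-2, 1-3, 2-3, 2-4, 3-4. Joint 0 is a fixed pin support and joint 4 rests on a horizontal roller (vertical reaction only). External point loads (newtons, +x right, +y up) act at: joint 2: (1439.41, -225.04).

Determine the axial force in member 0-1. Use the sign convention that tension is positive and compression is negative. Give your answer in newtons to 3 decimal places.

N=5 nodes, M=7 members, R=3 reactions → 2N=10, M+R=10
member 0 (0-1): L=5.7292, (cx,cy)=(0.4067,0.9136)
member 1 (0-2): L=4.1210, (cx,cy)=(1.0000,0.0000)
member 2 (1-2): L=5.5319, (cx,cy)=(0.3238,-0.9461)
member 3 (1-3): L=3.9437, (cx,cy)=(0.9854,0.1704)
member 4 (2-3): L=6.2666, (cx,cy)=(0.3343,0.9425)
member 5 (2-4): L=4.0790, (cx,cy)=(1.0000,0.0000)
member 6 (3-4): L=6.2303, (cx,cy)=(0.3184,-0.9479)
solve A·x = −loads:
  F[0-1] = -122.5348 N (compression)
  F[0-2] = +1489.2435 N (tension)
  F[1-2] = +103.1067 N (tension)
  F[1-3] = -84.4500 N (compression)
  F[2-3] = +135.2697 N (tension)
  F[2-4] = +37.9924 N (tension)
  F[3-4] = -119.3072 N (compression)
  Rx@0 = -1439.4100 N
  Ry@0 = +111.9437 N
  Ry@4 = +113.0963 N

-122.535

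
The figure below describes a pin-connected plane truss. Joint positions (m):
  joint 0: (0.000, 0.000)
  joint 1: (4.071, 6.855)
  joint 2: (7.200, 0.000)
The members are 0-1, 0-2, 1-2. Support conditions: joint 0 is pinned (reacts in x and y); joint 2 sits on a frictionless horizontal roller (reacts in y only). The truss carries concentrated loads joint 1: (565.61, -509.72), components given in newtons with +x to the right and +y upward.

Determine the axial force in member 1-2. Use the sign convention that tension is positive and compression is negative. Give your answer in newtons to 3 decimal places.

N=3 nodes, M=3 members, R=3 reactions → 2N=6, M+R=6
member 0 (0-1): L=7.9727, (cx,cy)=(0.5106,0.8598)
member 1 (0-2): L=7.2000, (cx,cy)=(1.0000,0.0000)
member 2 (1-2): L=7.5354, (cx,cy)=(0.4152,-0.9097)
solve A·x = −loads:
  F[0-1] = +368.6776 N (tension)
  F[0-2] = +377.3570 N (tension)
  F[1-2] = -908.7635 N (compression)
  Rx@0 = -565.6100 N
  Ry@0 = -316.9920 N
  Ry@2 = +826.7120 N

-908.763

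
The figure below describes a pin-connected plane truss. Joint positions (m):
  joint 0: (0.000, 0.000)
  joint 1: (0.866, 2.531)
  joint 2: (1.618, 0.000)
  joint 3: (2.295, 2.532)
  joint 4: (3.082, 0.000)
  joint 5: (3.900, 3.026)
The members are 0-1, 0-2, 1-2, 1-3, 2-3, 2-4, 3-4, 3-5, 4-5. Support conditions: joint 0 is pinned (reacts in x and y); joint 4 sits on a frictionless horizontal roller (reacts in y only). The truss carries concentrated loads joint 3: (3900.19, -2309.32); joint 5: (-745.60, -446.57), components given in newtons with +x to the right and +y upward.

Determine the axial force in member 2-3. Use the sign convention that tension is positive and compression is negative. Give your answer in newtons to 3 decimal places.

N=6 nodes, M=9 members, R=3 reactions → 2N=12, M+R=12
member 0 (0-1): L=2.6751, (cx,cy)=(0.3237,0.9461)
member 1 (0-2): L=1.6180, (cx,cy)=(1.0000,0.0000)
member 2 (1-2): L=2.6404, (cx,cy)=(0.2848,-0.9586)
member 3 (1-3): L=1.4290, (cx,cy)=(1.0000,0.0007)
member 4 (2-3): L=2.6209, (cx,cy)=(0.2583,0.9661)
member 5 (2-4): L=1.4640, (cx,cy)=(1.0000,0.0000)
member 6 (3-4): L=2.6515, (cx,cy)=(0.2968,-0.9549)
member 7 (3-5): L=1.6793, (cx,cy)=(0.9558,0.2942)
member 8 (4-5): L=3.1346, (cx,cy)=(0.2610,0.9654)
solve A·x = −loads:
  F[0-1] = +2114.8455 N (tension)
  F[0-2] = +2469.9475 N (tension)
  F[1-2] = -2086.4776 N (compression)
  F[1-3] = +1278.8933 N (tension)
  F[2-3] = +2070.3228 N (tension)
  F[2-4] = +1340.9248 N (tension)
  F[3-4] = -4733.3731 N (compression)
  F[3-5] = -713.1460 N (compression)
  F[4-5] = -245.2832 N (compression)
  Rx@0 = -3154.5900 N
  Ry@0 = -2000.9588 N
  Ry@4 = +4756.8488 N

2070.323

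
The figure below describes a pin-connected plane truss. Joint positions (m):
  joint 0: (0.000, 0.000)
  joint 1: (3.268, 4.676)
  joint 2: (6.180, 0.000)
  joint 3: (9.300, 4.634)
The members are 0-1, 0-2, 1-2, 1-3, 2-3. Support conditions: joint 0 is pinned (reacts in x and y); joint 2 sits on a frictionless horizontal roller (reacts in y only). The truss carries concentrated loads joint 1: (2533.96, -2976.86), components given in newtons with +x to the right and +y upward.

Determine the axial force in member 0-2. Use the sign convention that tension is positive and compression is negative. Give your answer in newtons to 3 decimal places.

2174.318

N=4 nodes, M=5 members, R=3 reactions → 2N=8, M+R=8
member 0 (0-1): L=5.7048, (cx,cy)=(0.5729,0.8197)
member 1 (0-2): L=6.1800, (cx,cy)=(1.0000,0.0000)
member 2 (1-2): L=5.5086, (cx,cy)=(0.5286,-0.8489)
member 3 (1-3): L=6.0321, (cx,cy)=(1.0000,-0.0070)
member 4 (2-3): L=5.5864, (cx,cy)=(0.5585,0.8295)
solve A·x = −loads:
  F[0-1] = +627.8120 N (tension)
  F[0-2] = +2174.3176 N (tension)
  F[1-2] = -4113.1371 N (compression)
  F[1-3] = -0.0000 N (compression)
  F[2-3] = +0.0000 N (tension)
  Rx@0 = -2533.9600 N
  Ry@0 = -514.5923 N
  Ry@2 = +3491.4523 N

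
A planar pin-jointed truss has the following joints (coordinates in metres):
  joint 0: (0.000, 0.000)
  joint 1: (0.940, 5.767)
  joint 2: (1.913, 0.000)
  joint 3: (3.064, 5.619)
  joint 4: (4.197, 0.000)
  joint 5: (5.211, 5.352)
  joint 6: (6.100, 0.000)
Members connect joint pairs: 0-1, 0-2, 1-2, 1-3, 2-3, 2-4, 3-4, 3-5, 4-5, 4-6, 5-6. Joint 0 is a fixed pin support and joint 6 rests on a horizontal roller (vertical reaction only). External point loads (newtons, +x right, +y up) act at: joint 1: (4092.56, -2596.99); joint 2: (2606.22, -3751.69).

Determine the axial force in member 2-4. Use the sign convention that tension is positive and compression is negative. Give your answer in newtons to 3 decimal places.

2942.469

N=7 nodes, M=11 members, R=3 reactions → 2N=14, M+R=14
member 0 (0-1): L=5.8431, (cx,cy)=(0.1609,0.9870)
member 1 (0-2): L=1.9130, (cx,cy)=(1.0000,0.0000)
member 2 (1-2): L=5.8485, (cx,cy)=(0.1664,-0.9861)
member 3 (1-3): L=2.1292, (cx,cy)=(0.9976,-0.0695)
member 4 (2-3): L=5.7357, (cx,cy)=(0.2007,0.9797)
member 5 (2-4): L=2.2840, (cx,cy)=(1.0000,0.0000)
member 6 (3-4): L=5.7321, (cx,cy)=(0.1977,-0.9803)
member 7 (3-5): L=2.1635, (cx,cy)=(0.9924,-0.1234)
member 8 (4-5): L=5.4472, (cx,cy)=(0.1862,0.9825)
member 9 (4-6): L=1.9030, (cx,cy)=(1.0000,0.0000)
member 10 (5-6): L=5.4253, (cx,cy)=(0.1639,-0.9865)
solve A·x = −loads:
  F[0-1] = -914.7010 N (compression)
  F[0-2] = +6845.9310 N (tension)
  F[1-2] = -1435.4249 N (compression)
  F[1-3] = -4010.6042 N (compression)
  F[2-3] = +5274.4020 N (tension)
  F[2-4] = +2942.4686 N (tension)
  F[3-4] = -5315.4986 N (compression)
  F[3-5] = -1906.3842 N (compression)
  F[4-5] = +5303.3234 N (tension)
  F[4-6] = +904.5962 N (tension)
  F[5-6] = -5520.5113 N (compression)
  Rx@0 = -6698.7800 N
  Ry@0 = +902.7870 N
  Ry@6 = +5445.8930 N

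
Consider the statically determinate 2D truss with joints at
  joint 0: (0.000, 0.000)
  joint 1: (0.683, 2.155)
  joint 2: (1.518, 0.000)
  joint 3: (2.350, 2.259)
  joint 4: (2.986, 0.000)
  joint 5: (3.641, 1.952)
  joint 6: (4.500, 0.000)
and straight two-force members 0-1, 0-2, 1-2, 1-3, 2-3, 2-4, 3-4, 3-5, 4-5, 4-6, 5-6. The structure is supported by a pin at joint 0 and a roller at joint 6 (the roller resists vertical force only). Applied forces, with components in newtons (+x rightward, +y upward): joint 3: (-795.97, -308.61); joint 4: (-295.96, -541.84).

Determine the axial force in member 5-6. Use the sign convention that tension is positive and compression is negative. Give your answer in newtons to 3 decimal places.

-132.337

N=7 nodes, M=11 members, R=3 reactions → 2N=14, M+R=14
member 0 (0-1): L=2.2606, (cx,cy)=(0.3021,0.9533)
member 1 (0-2): L=1.5180, (cx,cy)=(1.0000,0.0000)
member 2 (1-2): L=2.3111, (cx,cy)=(0.3613,-0.9325)
member 3 (1-3): L=1.6702, (cx,cy)=(0.9981,0.0623)
member 4 (2-3): L=2.4073, (cx,cy)=(0.3456,0.9384)
member 5 (2-4): L=1.4680, (cx,cy)=(1.0000,0.0000)
member 6 (3-4): L=2.3468, (cx,cy)=(0.2710,-0.9626)
member 7 (3-5): L=1.3270, (cx,cy)=(0.9729,-0.2313)
member 8 (4-5): L=2.0590, (cx,cy)=(0.3181,0.9481)
member 9 (4-6): L=1.5140, (cx,cy)=(1.0000,0.0000)
member 10 (5-6): L=2.1326, (cx,cy)=(0.4028,-0.9153)
solve A·x = −loads:
  F[0-1] = -765.0766 N (compression)
  F[0-2] = -860.7803 N (compression)
  F[1-2] = +748.5957 N (tension)
  F[1-3] = -502.5907 N (compression)
  F[2-3] = -743.8666 N (compression)
  F[2-4] = -333.2275 N (compression)
  F[3-4] = +458.5632 N (tension)
  F[3-5] = -89.4315 N (compression)
  F[4-5] = +105.9407 N (tension)
  F[4-6] = +53.3033 N (tension)
  F[5-6] = -132.3367 N (compression)
  Rx@0 = +1091.9300 N
  Ry@0 = +729.3230 N
  Ry@6 = +121.1270 N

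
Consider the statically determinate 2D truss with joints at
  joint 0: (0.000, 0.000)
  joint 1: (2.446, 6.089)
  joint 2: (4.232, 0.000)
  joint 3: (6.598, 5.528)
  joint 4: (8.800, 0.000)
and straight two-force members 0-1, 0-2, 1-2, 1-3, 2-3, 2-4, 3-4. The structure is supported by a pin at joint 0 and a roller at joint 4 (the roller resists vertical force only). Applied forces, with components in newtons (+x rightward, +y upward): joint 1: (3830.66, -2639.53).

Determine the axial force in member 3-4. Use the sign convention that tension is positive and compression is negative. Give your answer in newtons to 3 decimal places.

-3642.834

N=5 nodes, M=7 members, R=3 reactions → 2N=10, M+R=10
member 0 (0-1): L=6.5619, (cx,cy)=(0.3728,0.9279)
member 1 (0-2): L=4.2320, (cx,cy)=(1.0000,0.0000)
member 2 (1-2): L=6.3455, (cx,cy)=(0.2815,-0.9596)
member 3 (1-3): L=4.1897, (cx,cy)=(0.9910,-0.1339)
member 4 (2-3): L=6.0130, (cx,cy)=(0.3935,0.9193)
member 5 (2-4): L=4.5680, (cx,cy)=(1.0000,0.0000)
member 6 (3-4): L=5.9504, (cx,cy)=(0.3701,-0.9290)
solve A·x = −loads:
  F[0-1] = +802.5342 N (tension)
  F[0-2] = +3531.5101 N (tension)
  F[1-2] = -3154.5562 N (compression)
  F[1-3] = -2667.6570 N (compression)
  F[2-3] = +3292.6314 N (tension)
  F[2-4] = +1348.0577 N (tension)
  F[3-4] = -3642.8338 N (compression)
  Rx@0 = -3830.6600 N
  Ry@0 = -744.6949 N
  Ry@4 = +3384.2249 N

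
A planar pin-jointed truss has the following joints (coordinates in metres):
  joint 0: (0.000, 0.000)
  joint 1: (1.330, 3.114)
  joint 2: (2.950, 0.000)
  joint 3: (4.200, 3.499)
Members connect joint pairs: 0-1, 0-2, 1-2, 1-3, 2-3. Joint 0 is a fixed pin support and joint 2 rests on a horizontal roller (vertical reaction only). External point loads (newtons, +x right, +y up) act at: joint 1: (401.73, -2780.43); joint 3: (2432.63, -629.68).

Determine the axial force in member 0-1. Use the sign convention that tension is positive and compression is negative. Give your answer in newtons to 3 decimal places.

2228.436

N=4 nodes, M=5 members, R=3 reactions → 2N=8, M+R=8
member 0 (0-1): L=3.3861, (cx,cy)=(0.3928,0.9196)
member 1 (0-2): L=2.9500, (cx,cy)=(1.0000,0.0000)
member 2 (1-2): L=3.5102, (cx,cy)=(0.4615,-0.8871)
member 3 (1-3): L=2.8957, (cx,cy)=(0.9911,0.1330)
member 4 (2-3): L=3.7156, (cx,cy)=(0.3364,0.9417)
solve A·x = −loads:
  F[0-1] = +2228.4358 N (tension)
  F[0-2] = +1959.0785 N (tension)
  F[1-2] = -5022.1611 N (compression)
  F[1-3] = +2816.3537 N (tension)
  F[2-3] = -1066.2814 N (compression)
  Rx@0 = -2834.3600 N
  Ry@0 = -2049.3434 N
  Ry@2 = +5459.4534 N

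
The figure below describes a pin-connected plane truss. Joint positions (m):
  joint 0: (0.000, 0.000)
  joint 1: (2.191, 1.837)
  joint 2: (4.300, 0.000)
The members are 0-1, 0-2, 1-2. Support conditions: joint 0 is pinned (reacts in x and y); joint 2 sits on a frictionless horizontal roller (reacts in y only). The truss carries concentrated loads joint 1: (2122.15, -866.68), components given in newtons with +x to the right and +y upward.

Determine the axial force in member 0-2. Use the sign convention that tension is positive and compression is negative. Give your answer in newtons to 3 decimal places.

1547.831

N=3 nodes, M=3 members, R=3 reactions → 2N=6, M+R=6
member 0 (0-1): L=2.8592, (cx,cy)=(0.7663,0.6425)
member 1 (0-2): L=4.3000, (cx,cy)=(1.0000,0.0000)
member 2 (1-2): L=2.7969, (cx,cy)=(0.7541,-0.6568)
solve A·x = −loads:
  F[0-1] = +749.4725 N (tension)
  F[0-2] = +1547.8314 N (tension)
  F[1-2] = -2052.6669 N (compression)
  Rx@0 = -2122.1500 N
  Ry@0 = -481.5259 N
  Ry@2 = +1348.2059 N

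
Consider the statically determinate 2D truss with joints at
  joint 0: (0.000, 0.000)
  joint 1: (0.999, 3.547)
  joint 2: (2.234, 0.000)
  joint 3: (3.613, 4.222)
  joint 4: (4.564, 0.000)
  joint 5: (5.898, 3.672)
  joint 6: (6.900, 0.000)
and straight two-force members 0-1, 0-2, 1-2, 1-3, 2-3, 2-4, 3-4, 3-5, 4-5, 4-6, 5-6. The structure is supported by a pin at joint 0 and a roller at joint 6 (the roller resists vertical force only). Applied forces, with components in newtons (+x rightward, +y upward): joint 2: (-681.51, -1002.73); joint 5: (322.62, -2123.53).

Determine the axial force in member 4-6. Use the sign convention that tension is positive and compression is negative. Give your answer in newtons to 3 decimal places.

N=7 nodes, M=11 members, R=3 reactions → 2N=14, M+R=14
member 0 (0-1): L=3.6850, (cx,cy)=(0.2711,0.9626)
member 1 (0-2): L=2.2340, (cx,cy)=(1.0000,0.0000)
member 2 (1-2): L=3.7559, (cx,cy)=(0.3288,-0.9444)
member 3 (1-3): L=2.6997, (cx,cy)=(0.9682,0.2500)
member 4 (2-3): L=4.4415, (cx,cy)=(0.3105,0.9506)
member 5 (2-4): L=2.3300, (cx,cy)=(1.0000,0.0000)
member 6 (3-4): L=4.3278, (cx,cy)=(0.2197,-0.9756)
member 7 (3-5): L=2.3503, (cx,cy)=(0.9722,-0.2340)
member 8 (4-5): L=3.9068, (cx,cy)=(0.3415,0.9399)
member 9 (4-6): L=2.3360, (cx,cy)=(1.0000,0.0000)
member 10 (5-6): L=3.8063, (cx,cy)=(0.2633,-0.9647)
solve A·x = −loads:
  F[0-1] = -846.4603 N (compression)
  F[0-2] = -129.4153 N (compression)
  F[1-2] = +733.9977 N (tension)
  F[1-3] = -486.2720 N (compression)
  F[2-3] = +325.6413 N (tension)
  F[2-4] = +692.3426 N (tension)
  F[3-4] = -107.2720 N (compression)
  F[3-5] = -356.0365 N (compression)
  F[4-5] = +111.3419 N (tension)
  F[4-6] = +630.7520 N (tension)
  F[5-6] = -2396.0120 N (compression)
  Rx@0 = +358.8900 N
  Ry@0 = +814.7615 N
  Ry@6 = +2311.4985 N

630.752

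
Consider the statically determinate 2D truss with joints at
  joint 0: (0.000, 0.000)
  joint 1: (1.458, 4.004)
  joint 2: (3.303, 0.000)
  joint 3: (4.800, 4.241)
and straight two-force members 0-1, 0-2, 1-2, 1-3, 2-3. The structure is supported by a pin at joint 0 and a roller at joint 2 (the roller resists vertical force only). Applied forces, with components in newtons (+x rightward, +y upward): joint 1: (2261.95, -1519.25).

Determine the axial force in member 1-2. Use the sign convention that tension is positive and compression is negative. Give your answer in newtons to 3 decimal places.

-3757.500

N=4 nodes, M=5 members, R=3 reactions → 2N=8, M+R=8
member 0 (0-1): L=4.2612, (cx,cy)=(0.3422,0.9396)
member 1 (0-2): L=3.3030, (cx,cy)=(1.0000,0.0000)
member 2 (1-2): L=4.4086, (cx,cy)=(0.4185,-0.9082)
member 3 (1-3): L=3.3504, (cx,cy)=(0.9975,0.0707)
member 4 (2-3): L=4.4975, (cx,cy)=(0.3329,0.9430)
solve A·x = −loads:
  F[0-1] = +2014.9994 N (tension)
  F[0-2] = +1572.5027 N (tension)
  F[1-2] = -3757.4996 N (compression)
  F[1-3] = -0.0000 N (compression)
  F[2-3] = +0.0000 N (tension)
  Rx@0 = -2261.9500 N
  Ry@0 = -1893.3792 N
  Ry@2 = +3412.6292 N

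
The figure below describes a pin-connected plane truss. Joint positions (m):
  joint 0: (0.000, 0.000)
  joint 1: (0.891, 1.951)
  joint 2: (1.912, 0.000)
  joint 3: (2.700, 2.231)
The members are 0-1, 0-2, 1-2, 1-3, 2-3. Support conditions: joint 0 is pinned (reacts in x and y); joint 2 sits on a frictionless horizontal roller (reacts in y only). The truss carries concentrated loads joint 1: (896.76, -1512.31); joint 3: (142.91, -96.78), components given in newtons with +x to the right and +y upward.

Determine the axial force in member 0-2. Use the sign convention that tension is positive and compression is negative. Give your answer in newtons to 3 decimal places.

N=4 nodes, M=5 members, R=3 reactions → 2N=8, M+R=8
member 0 (0-1): L=2.1448, (cx,cy)=(0.4154,0.9096)
member 1 (0-2): L=1.9120, (cx,cy)=(1.0000,0.0000)
member 2 (1-2): L=2.2020, (cx,cy)=(0.4637,-0.8860)
member 3 (1-3): L=1.8305, (cx,cy)=(0.9882,0.1530)
member 4 (2-3): L=2.3661, (cx,cy)=(0.3330,0.9429)
solve A·x = −loads:
  F[0-1] = +345.3314 N (tension)
  F[0-2] = +896.2131 N (tension)
  F[1-2] = -2028.6899 N (compression)
  F[1-3] = +189.5654 N (tension)
  F[2-3] = -133.3910 N (compression)
  Rx@0 = -1039.6700 N
  Ry@0 = -314.1240 N
  Ry@2 = +1923.2140 N

896.213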